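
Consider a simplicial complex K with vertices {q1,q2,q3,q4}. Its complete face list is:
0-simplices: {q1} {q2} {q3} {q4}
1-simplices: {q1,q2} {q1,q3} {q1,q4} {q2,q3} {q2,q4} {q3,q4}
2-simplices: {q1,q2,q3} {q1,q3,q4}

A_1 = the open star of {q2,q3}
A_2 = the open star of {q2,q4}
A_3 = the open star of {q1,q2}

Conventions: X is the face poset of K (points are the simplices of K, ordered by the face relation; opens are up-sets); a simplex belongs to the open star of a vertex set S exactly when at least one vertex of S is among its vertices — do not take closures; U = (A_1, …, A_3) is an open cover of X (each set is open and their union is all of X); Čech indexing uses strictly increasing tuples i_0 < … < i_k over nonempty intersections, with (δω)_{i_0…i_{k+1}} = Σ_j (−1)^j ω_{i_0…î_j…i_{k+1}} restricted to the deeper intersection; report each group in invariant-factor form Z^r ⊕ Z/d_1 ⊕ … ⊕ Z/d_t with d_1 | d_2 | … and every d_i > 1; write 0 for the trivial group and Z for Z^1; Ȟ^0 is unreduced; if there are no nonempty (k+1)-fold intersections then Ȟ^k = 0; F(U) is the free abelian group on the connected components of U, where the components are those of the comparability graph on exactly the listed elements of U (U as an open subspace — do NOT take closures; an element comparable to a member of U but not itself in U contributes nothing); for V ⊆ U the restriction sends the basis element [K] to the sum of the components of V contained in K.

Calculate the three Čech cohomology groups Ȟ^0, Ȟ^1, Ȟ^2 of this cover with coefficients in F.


nerve simplices:
  A1={{q2},{q3},{q1,q2},{q1,q3},{q2,q3},{q2,q4},{q3,q4},{q1,q2,q3},{q1,q3,q4}} A2={{q2},{q4},{q1,q2},{q1,q4},{q2,q3},{q2,q4},{q3,q4},{q1,q2,q3},{q1,q3,q4}} A3={{q1},{q2},{q1,q2},{q1,q3},{q1,q4},{q2,q3},{q2,q4},{q1,q2,q3},{q1,q3,q4}}
  A12={{q2},{q1,q2},{q2,q3},{q2,q4},{q3,q4},{q1,q2,q3},{q1,q3,q4}} A13={{q2},{q1,q2},{q1,q3},{q2,q3},{q2,q4},{q1,q2,q3},{q1,q3,q4}} A23={{q2},{q1,q2},{q1,q4},{q2,q3},{q2,q4},{q1,q2,q3},{q1,q3,q4}}
  A123={{q2},{q1,q2},{q2,q3},{q2,q4},{q1,q2,q3},{q1,q3,q4}}
components per intersection:
  A1: {{q2},{q3},{q1,q2},{q1,q3},{q2,q3},{q2,q4},{q3,q4},{q1,q2,q3},{q1,q3,q4}}
  A2: {{q2},{q4},{q1,q2},{q1,q4},{q2,q3},{q2,q4},{q3,q4},{q1,q2,q3},{q1,q3,q4}}
  A3: {{q1},{q2},{q1,q2},{q1,q3},{q1,q4},{q2,q3},{q2,q4},{q1,q2,q3},{q1,q3,q4}}
  A12: {{q2},{q1,q2},{q2,q3},{q2,q4},{q1,q2,q3}} {{q3,q4},{q1,q3,q4}}
  A13: {{q2},{q1,q2},{q1,q3},{q2,q3},{q2,q4},{q1,q2,q3},{q1,q3,q4}}
  A23: {{q2},{q1,q2},{q2,q3},{q2,q4},{q1,q2,q3}} {{q1,q4},{q1,q3,q4}}
  A123: {{q2},{q1,q2},{q2,q3},{q2,q4},{q1,q2,q3}} {{q1,q3,q4}}
C dims 3,5,2; δ0: rk 2, SNF 1^2; δ1: rk 2, SNF 1^2
degree 0: 3−2−0 = 1 → Ȟ^0 ≅ Z
degree 1: 5−2−2 = 1 → Ȟ^1 ≅ Z
degree 2: 2−0−2 = 0 → Ȟ^2 ≅ 0

Ȟ^0 = Z,  Ȟ^1 = Z,  Ȟ^2 = 0


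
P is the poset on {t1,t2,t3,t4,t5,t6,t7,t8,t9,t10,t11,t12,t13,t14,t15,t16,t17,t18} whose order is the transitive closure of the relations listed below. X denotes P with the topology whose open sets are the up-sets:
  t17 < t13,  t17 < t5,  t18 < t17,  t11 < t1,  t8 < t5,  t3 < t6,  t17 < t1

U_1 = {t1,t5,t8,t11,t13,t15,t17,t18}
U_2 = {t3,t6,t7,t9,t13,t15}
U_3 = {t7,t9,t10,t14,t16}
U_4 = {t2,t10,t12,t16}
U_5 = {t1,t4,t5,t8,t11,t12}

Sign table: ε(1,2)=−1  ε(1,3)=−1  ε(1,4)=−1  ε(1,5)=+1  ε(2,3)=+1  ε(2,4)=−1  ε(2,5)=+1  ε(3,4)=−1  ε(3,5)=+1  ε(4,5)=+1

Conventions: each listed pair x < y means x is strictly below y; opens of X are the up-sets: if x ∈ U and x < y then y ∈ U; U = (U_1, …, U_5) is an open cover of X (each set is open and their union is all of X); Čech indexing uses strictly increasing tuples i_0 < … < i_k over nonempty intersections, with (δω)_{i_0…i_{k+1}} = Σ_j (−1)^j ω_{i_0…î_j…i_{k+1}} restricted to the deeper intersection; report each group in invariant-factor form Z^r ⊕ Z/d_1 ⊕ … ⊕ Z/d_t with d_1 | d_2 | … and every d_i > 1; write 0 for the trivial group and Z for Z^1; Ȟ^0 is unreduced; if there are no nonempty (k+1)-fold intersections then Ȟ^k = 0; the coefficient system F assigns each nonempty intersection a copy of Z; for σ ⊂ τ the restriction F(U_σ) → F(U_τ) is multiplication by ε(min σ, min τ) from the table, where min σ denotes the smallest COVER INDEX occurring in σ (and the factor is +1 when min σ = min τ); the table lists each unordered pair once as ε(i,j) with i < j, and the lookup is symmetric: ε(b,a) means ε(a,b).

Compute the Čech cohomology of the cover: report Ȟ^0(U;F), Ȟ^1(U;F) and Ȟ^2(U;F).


nonempty intersections:
  U12={t13,t15} U15={t1,t5,t8,t11} U23={t7,t9} U34={t10,t16} U45={t12}
C dims 5,5; δ0: rk 4, SNF 1^4
Ȟ^0: (5−4)−0=1 ⇒ Z
Ȟ^1: (5−0)−4=1 ⇒ Z
Ȟ^2: (0−0)−0=0 ⇒ 0

Ȟ^0 ≅ Z, Ȟ^1 ≅ Z and Ȟ^2 ≅ 0


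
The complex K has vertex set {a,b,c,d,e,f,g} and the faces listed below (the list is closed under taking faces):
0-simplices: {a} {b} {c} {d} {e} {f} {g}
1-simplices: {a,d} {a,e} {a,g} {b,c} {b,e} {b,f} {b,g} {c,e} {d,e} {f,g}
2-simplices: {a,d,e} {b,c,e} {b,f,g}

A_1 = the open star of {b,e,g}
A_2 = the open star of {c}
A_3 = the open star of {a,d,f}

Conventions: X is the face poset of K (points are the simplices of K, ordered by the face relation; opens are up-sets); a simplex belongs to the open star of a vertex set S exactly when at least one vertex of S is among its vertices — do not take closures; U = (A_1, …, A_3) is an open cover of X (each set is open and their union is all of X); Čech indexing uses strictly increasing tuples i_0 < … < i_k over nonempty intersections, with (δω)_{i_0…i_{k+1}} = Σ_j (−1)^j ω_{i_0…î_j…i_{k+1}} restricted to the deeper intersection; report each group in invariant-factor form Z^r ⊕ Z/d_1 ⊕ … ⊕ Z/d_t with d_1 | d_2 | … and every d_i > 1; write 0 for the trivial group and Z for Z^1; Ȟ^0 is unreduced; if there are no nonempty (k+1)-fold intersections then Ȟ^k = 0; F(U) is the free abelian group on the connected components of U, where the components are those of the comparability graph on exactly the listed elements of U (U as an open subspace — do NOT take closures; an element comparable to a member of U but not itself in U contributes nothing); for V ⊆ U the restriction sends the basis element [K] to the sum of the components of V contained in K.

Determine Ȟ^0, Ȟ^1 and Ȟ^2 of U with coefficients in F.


cover nerve:
  A1={{b},{e},{g},{a,e},{a,g},{b,c},{b,e},{b,f},{b,g},{c,e},{d,e},{f,g},{a,d,e},{b,c,e},{b,f,g}} A2={{c},{b,c},{c,e},{b,c,e}} A3={{a},{d},{f},{a,d},{a,e},{a,g},{b,f},{d,e},{f,g},{a,d,e},{b,f,g}}
  A12={{b,c},{c,e},{b,c,e}} A13={{a,e},{a,g},{b,f},{d,e},{f,g},{a,d,e},{b,f,g}}
components per intersection:
  A1: {{b},{e},{g},{a,e},{a,g},{b,c},{b,e},{b,f},{b,g},{c,e},{d,e},{f,g},{a,d,e},{b,c,e},{b,f,g}}
  A2: {{c},{b,c},{c,e},{b,c,e}}
  A3: {{a},{d},{a,d},{a,e},{a,g},{d,e},{a,d,e}} {{f},{b,f},{f,g},{b,f,g}}
  A12: {{b,c},{c,e},{b,c,e}}
  A13: {{a,e},{d,e},{a,d,e}} {{a,g}} {{b,f},{f,g},{b,f,g}}
C dims 4,4; δ0: rk 3, SNF 1^3
Ȟ^0: (4−3)−0=1 ⇒ Z
Ȟ^1: (4−0)−3=1 ⇒ Z
Ȟ^2: (0−0)−0=0 ⇒ 0

Ȟ^0 = Z,  Ȟ^1 = Z,  Ȟ^2 = 0


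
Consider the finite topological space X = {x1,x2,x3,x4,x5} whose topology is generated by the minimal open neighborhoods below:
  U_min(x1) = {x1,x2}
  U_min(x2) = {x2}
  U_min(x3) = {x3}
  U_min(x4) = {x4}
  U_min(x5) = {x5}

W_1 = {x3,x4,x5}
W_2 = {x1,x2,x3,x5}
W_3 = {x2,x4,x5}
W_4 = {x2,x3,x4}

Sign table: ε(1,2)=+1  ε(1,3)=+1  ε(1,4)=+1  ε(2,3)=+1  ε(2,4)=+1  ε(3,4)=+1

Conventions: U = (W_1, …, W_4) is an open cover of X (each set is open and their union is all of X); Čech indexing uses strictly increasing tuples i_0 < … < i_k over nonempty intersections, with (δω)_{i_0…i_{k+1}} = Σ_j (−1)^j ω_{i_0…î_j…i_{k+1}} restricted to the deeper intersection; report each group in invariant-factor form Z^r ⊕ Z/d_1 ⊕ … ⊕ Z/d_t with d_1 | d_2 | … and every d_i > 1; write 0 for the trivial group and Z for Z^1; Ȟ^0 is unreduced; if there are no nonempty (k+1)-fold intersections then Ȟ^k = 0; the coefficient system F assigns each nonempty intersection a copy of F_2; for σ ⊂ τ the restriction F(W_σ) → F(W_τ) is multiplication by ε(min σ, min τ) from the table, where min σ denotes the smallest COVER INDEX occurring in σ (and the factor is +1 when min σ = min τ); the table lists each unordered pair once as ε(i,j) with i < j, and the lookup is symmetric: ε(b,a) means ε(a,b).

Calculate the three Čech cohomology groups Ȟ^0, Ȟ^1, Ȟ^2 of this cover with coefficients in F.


Ȟ^0 = Z/2, Ȟ^1 = 0 and Ȟ^2 = Z/2

nonempty overlaps:
  W12={x3,x5} W13={x4,x5} W14={x3,x4} W23={x2,x5} W24={x2,x3} W34={x2,x4}
  W123={x5} W124={x3} W134={x4} W234={x2}
C dims 4,6,4; δ0: rk_F2 3; δ1: rk_F2 3
degree 0: 4−3−0 = 1 → Ȟ^0 ≅ Z/2
degree 1: 6−3−3 = 0 → Ȟ^1 ≅ 0
degree 2: 4−0−3 = 1 → Ȟ^2 ≅ Z/2


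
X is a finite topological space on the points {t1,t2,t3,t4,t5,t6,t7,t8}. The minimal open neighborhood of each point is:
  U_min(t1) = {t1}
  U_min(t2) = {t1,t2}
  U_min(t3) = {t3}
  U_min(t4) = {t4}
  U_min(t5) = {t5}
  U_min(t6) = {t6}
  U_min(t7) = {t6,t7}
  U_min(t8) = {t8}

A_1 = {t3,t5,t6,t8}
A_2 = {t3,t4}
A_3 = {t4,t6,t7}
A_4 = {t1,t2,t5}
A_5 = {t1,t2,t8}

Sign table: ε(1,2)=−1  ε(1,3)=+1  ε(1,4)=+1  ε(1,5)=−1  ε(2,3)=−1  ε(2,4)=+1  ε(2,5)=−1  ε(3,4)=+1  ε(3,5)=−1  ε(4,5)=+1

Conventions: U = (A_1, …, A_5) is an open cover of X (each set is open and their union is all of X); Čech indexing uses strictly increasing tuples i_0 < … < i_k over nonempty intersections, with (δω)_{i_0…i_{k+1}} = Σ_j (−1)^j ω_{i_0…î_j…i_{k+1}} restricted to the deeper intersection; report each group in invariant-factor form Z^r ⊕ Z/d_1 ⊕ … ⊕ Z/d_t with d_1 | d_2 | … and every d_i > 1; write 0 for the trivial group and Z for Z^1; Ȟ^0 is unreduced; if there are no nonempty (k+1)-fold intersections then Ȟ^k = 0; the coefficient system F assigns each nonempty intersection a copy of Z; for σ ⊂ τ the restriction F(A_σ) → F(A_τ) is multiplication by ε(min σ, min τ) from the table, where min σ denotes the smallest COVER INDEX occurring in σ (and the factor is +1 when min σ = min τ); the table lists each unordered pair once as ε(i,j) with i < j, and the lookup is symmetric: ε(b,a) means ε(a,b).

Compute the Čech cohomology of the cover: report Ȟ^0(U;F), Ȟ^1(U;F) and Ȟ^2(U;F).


Ȟ^0(U;F) ≅ 0,  Ȟ^1(U;F) ≅ Z ⊕ Z/2,  Ȟ^2(U;F) ≅ 0

nerve simplices:
  A12={t3} A13={t6} A14={t5} A15={t8} A23={t4} A45={t1,t2}
C dims 5,6; δ0: rk 5, SNF 1^4·2
degree 0: 5−5−0 = 0 → Ȟ^0 ≅ 0
degree 1: 6−0−5 = 1 plus torsion [2] → Ȟ^1 ≅ Z ⊕ Z/2
degree 2: 0−0−0 = 0 → Ȟ^2 ≅ 0


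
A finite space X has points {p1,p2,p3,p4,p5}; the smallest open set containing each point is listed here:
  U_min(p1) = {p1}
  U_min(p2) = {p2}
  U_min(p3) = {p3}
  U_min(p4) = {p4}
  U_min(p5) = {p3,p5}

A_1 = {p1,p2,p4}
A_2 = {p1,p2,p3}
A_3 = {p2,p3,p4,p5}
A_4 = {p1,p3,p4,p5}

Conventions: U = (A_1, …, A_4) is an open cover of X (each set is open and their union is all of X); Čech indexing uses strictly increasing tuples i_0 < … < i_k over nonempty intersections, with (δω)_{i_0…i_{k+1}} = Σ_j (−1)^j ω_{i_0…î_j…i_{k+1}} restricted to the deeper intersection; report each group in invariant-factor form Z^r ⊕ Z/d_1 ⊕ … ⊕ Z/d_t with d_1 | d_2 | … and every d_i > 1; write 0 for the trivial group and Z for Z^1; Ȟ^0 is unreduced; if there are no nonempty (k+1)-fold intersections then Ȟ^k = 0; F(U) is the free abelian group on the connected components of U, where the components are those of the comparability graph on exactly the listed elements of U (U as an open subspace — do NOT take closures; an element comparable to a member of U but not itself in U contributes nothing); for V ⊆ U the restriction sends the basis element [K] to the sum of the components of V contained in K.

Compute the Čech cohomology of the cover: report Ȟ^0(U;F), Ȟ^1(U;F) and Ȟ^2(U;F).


nerve of the cover:
  A12={p1,p2} A13={p2,p4} A14={p1,p4} A23={p2,p3} A24={p1,p3} A34={p3,p4,p5}
  A123={p2} A124={p1} A134={p4} A234={p3}
components per intersection:
  A1: {p1} {p2} {p4}
  A2: {p1} {p2} {p3}
  A3: {p2} {p3,p5} {p4}
  A4: {p1} {p3,p5} {p4}
  A12: {p1} {p2}
  A13: {p2} {p4}
  A14: {p1} {p4}
  A23: {p2} {p3}
  A24: {p1} {p3}
  A34: {p3,p5} {p4}
  A123: {p2}
  A124: {p1}
  A134: {p4}
  A234: {p3}
C dims 12,12,4; δ0: rk 8, SNF 1^8; δ1: rk 4, SNF 1^4
Ȟ^0 = (12 − 8) − 0 = 4, so Ȟ^0 ≅ Z^4
Ȟ^1 = (12 − 4) − 8 = 0, so Ȟ^1 ≅ 0
Ȟ^2 = (4 − 0) − 4 = 0, so Ȟ^2 ≅ 0

Ȟ^0 = Z^4,  Ȟ^1 = 0,  Ȟ^2 = 0


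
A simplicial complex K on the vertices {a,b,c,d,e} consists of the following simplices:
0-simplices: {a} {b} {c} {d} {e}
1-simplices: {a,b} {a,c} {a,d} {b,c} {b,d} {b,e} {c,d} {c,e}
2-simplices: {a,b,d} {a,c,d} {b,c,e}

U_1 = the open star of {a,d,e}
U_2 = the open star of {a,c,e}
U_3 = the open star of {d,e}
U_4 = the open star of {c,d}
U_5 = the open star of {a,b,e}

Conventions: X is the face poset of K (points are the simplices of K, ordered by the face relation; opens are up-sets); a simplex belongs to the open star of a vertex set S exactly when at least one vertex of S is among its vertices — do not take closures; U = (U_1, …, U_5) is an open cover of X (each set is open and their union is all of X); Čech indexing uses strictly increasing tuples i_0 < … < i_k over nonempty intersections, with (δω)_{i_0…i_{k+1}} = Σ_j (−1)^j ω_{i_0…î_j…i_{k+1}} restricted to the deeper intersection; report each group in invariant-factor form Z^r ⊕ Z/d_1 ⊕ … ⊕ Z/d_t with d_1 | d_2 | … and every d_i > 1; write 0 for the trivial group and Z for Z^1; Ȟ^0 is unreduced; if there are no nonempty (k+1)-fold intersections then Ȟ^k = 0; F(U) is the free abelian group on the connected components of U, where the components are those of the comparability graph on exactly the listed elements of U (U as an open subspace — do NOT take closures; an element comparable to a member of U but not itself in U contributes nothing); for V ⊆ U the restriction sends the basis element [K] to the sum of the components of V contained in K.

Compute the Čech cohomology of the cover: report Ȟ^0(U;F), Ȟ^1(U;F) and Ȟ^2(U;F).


nerve of the cover:
  U1={{a},{d},{e},{a,b},{a,c},{a,d},{b,d},{b,e},{c,d},{c,e},{a,b,d},{a,c,d},{b,c,e}} U2={{a},{c},{e},{a,b},{a,c},{a,d},{b,c},{b,e},{c,d},{c,e},{a,b,d},{a,c,d},{b,c,e}} U3={{d},{e},{a,d},{b,d},{b,e},{c,d},{c,e},{a,b,d},{a,c,d},{b,c,e}} U4={{c},{d},{a,c},{a,d},{b,c},{b,d},{c,d},{c,e},{a,b,d},{a,c,d},{b,c,e}} U5={{a},{b},{e},{a,b},{a,c},{a,d},{b,c},{b,d},{b,e},{c,e},{a,b,d},{a,c,d},{b,c,e}}
  U12={{a},{e},{a,b},{a,c},{a,d},{b,e},{c,d},{c,e},{a,b,d},{a,c,d},{b,c,e}} U13={{d},{e},{a,d},{b,d},{b,e},{c,d},{c,e},{a,b,d},{a,c,d},{b,c,e}} U14={{d},{a,c},{a,d},{b,d},{c,d},{c,e},{a,b,d},{a,c,d},{b,c,e}} U15={{a},{e},{a,b},{a,c},{a,d},{b,d},{b,e},{c,e},{a,b,d},{a,c,d},{b,c,e}} U23={{e},{a,d},{b,e},{c,d},{c,e},{a,b,d},{a,c,d},{b,c,e}} U24={{c},{a,c},{a,d},{b,c},{c,d},{c,e},{a,b,d},{a,c,d},{b,c,e}} U25={{a},{e},{a,b},{a,c},{a,d},{b,c},{b,e},{c,e},{a,b,d},{a,c,d},{b,c,e}} U34={{d},{a,d},{b,d},{c,d},{c,e},{a,b,d},{a,c,d},{b,c,e}} U35={{e},{a,d},{b,d},{b,e},{c,e},{a,b,d},{a,c,d},{b,c,e}} U45={{a,c},{a,d},{b,c},{b,d},{c,e},{a,b,d},{a,c,d},{b,c,e}}
  U123={{e},{a,d},{b,e},{c,d},{c,e},{a,b,d},{a,c,d},{b,c,e}} U124={{a,c},{a,d},{c,d},{c,e},{a,b,d},{a,c,d},{b,c,e}} U125={{a},{e},{a,b},{a,c},{a,d},{b,e},{c,e},{a,b,d},{a,c,d},{b,c,e}} U134={{d},{a,d},{b,d},{c,d},{c,e},{a,b,d},{a,c,d},{b,c,e}} U135={{e},{a,d},{b,d},{b,e},{c,e},{a,b,d},{a,c,d},{b,c,e}} U145={{a,c},{a,d},{b,d},{c,e},{a,b,d},{a,c,d},{b,c,e}} U234={{a,d},{c,d},{c,e},{a,b,d},{a,c,d},{b,c,e}} U235={{e},{a,d},{b,e},{c,e},{a,b,d},{a,c,d},{b,c,e}} U245={{a,c},{a,d},{b,c},{c,e},{a,b,d},{a,c,d},{b,c,e}} U345={{a,d},{b,d},{c,e},{a,b,d},{a,c,d},{b,c,e}}
  U1234={{a,d},{c,d},{c,e},{a,b,d},{a,c,d},{b,c,e}} U1235={{e},{a,d},{b,e},{c,e},{a,b,d},{a,c,d},{b,c,e}} U1245={{a,c},{a,d},{c,e},{a,b,d},{a,c,d},{b,c,e}} U1345={{a,d},{b,d},{c,e},{a,b,d},{a,c,d},{b,c,e}} U2345={{a,d},{c,e},{a,b,d},{a,c,d},{b,c,e}}
  U12345={{a,d},{c,e},{a,b,d},{a,c,d},{b,c,e}}
components per intersection:
  U1: {{a},{d},{a,b},{a,c},{a,d},{b,d},{c,d},{a,b,d},{a,c,d}} {{e},{b,e},{c,e},{b,c,e}}
  U2: {{a},{c},{e},{a,b},{a,c},{a,d},{b,c},{b,e},{c,d},{c,e},{a,b,d},{a,c,d},{b,c,e}}
  U3: {{d},{a,d},{b,d},{c,d},{a,b,d},{a,c,d}} {{e},{b,e},{c,e},{b,c,e}}
  U4: {{c},{d},{a,c},{a,d},{b,c},{b,d},{c,d},{c,e},{a,b,d},{a,c,d},{b,c,e}}
  U5: {{a},{b},{e},{a,b},{a,c},{a,d},{b,c},{b,d},{b,e},{c,e},{a,b,d},{a,c,d},{b,c,e}}
  U12: {{a},{a,b},{a,c},{a,d},{c,d},{a,b,d},{a,c,d}} {{e},{b,e},{c,e},{b,c,e}}
  U13: {{d},{a,d},{b,d},{c,d},{a,b,d},{a,c,d}} {{e},{b,e},{c,e},{b,c,e}}
  U14: {{d},{a,c},{a,d},{b,d},{c,d},{a,b,d},{a,c,d}} {{c,e},{b,c,e}}
  U15: {{a},{a,b},{a,c},{a,d},{b,d},{a,b,d},{a,c,d}} {{e},{b,e},{c,e},{b,c,e}}
  U23: {{e},{b,e},{c,e},{b,c,e}} {{a,d},{c,d},{a,b,d},{a,c,d}}
  U24: {{c},{a,c},{a,d},{b,c},{c,d},{c,e},{a,b,d},{a,c,d},{b,c,e}}
  U25: {{a},{a,b},{a,c},{a,d},{a,b,d},{a,c,d}} {{e},{b,c},{b,e},{c,e},{b,c,e}}
  U34: {{d},{a,d},{b,d},{c,d},{a,b,d},{a,c,d}} {{c,e},{b,c,e}}
  U35: {{e},{b,e},{c,e},{b,c,e}} {{a,d},{b,d},{a,b,d},{a,c,d}}
  U45: {{a,c},{a,d},{b,d},{a,b,d},{a,c,d}} {{b,c},{c,e},{b,c,e}}
  U123: {{e},{b,e},{c,e},{b,c,e}} {{a,d},{c,d},{a,b,d},{a,c,d}}
  U124: {{a,c},{a,d},{c,d},{a,b,d},{a,c,d}} {{c,e},{b,c,e}}
  U125: {{a},{a,b},{a,c},{a,d},{a,b,d},{a,c,d}} {{e},{b,e},{c,e},{b,c,e}}
  U134: {{d},{a,d},{b,d},{c,d},{a,b,d},{a,c,d}} {{c,e},{b,c,e}}
  U135: {{e},{b,e},{c,e},{b,c,e}} {{a,d},{b,d},{a,b,d},{a,c,d}}
  U145: {{a,c},{a,d},{b,d},{a,b,d},{a,c,d}} {{c,e},{b,c,e}}
  U234: {{a,d},{c,d},{a,b,d},{a,c,d}} {{c,e},{b,c,e}}
  U235: {{e},{b,e},{c,e},{b,c,e}} {{a,d},{a,b,d},{a,c,d}}
  U245: {{a,c},{a,d},{a,b,d},{a,c,d}} {{b,c},{c,e},{b,c,e}}
  U345: {{a,d},{b,d},{a,b,d},{a,c,d}} {{c,e},{b,c,e}}
  U1234: {{a,d},{c,d},{a,b,d},{a,c,d}} {{c,e},{b,c,e}}
  U1235: {{e},{b,e},{c,e},{b,c,e}} {{a,d},{a,b,d},{a,c,d}}
  U1245: {{a,c},{a,d},{a,b,d},{a,c,d}} {{c,e},{b,c,e}}
  U1345: {{a,d},{b,d},{a,b,d},{a,c,d}} {{c,e},{b,c,e}}
  U2345: {{a,d},{a,b,d},{a,c,d}} {{c,e},{b,c,e}}
  U12345: {{a,d},{a,b,d},{a,c,d}} {{c,e},{b,c,e}}
C dims 7,19,20,10; δ0: rk 6, SNF 1^6; δ1: rk 12, SNF 1^12; δ2: rk 8, SNF 1^8
Ȟ^0 = (7 − 6) − 0 = 1, so Ȟ^0 ≅ Z
Ȟ^1 = (19 − 12) − 6 = 1, so Ȟ^1 ≅ Z
Ȟ^2 = (20 − 8) − 12 = 0, so Ȟ^2 ≅ 0

Ȟ^0 ≅ Z, Ȟ^1 ≅ Z and Ȟ^2 ≅ 0


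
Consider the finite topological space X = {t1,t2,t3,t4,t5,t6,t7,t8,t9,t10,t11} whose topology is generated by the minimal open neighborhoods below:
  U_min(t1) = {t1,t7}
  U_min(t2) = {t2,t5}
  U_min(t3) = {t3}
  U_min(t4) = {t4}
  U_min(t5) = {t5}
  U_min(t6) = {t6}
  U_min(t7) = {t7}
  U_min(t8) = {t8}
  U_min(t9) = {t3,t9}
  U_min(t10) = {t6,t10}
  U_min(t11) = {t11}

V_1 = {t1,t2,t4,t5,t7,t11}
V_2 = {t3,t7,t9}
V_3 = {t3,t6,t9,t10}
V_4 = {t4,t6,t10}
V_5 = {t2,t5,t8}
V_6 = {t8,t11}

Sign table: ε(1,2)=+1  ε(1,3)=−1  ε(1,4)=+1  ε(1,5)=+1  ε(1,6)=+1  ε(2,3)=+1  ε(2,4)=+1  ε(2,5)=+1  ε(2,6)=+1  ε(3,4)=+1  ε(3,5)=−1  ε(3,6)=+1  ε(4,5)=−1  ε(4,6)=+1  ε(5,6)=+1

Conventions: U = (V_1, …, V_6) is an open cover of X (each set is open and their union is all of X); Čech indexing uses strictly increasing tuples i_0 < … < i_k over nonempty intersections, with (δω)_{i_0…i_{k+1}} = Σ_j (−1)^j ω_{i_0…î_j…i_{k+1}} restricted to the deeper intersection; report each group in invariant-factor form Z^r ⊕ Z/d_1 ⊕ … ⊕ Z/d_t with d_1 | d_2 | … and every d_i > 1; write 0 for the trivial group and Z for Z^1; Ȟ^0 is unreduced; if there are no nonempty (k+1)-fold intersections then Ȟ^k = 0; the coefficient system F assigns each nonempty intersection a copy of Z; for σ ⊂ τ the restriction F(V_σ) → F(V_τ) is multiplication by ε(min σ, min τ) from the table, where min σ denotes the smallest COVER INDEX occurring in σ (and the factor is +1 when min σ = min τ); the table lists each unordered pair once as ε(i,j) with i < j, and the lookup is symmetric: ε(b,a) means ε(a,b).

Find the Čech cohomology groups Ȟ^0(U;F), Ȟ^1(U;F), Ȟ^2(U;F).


nerve simplices:
  V12={t7} V14={t4} V15={t2,t5} V16={t11} V23={t3,t9} V34={t6,t10} V56={t8}
C dims 6,7; δ0: rk 5, SNF 1^5
degree 0: 6−5−0 = 1 → Ȟ^0 ≅ Z
degree 1: 7−0−5 = 2 → Ȟ^1 ≅ Z^2
degree 2: 0−0−0 = 0 → Ȟ^2 ≅ 0

Ȟ^0 = Z, Ȟ^1 = Z^2 and Ȟ^2 = 0


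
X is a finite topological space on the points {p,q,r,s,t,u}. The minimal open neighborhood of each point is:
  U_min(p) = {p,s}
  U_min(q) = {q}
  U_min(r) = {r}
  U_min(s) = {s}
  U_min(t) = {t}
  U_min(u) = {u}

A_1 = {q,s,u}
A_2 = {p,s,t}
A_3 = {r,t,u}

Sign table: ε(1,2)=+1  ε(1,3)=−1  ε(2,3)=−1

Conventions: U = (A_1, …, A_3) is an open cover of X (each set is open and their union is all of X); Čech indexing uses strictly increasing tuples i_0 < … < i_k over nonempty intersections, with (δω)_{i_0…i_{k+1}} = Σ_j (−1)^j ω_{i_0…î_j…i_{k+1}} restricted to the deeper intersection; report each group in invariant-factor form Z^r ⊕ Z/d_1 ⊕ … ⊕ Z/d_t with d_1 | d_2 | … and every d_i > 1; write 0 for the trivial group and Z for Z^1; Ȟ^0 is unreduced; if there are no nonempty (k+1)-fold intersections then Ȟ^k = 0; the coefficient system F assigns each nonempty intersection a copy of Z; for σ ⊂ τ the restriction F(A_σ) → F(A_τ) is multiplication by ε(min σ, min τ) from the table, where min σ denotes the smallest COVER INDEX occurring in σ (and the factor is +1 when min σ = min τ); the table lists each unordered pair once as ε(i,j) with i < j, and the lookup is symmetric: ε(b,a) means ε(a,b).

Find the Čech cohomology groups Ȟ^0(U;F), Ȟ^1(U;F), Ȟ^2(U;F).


nerve of the cover:
  A12={s} A13={u} A23={t}
C dims 3,3; δ0: rk 2, SNF 1^2
Ȟ^0 = (3 − 2) − 0 = 1, so Ȟ^0 ≅ Z
Ȟ^1 = (3 − 0) − 2 = 1, so Ȟ^1 ≅ Z
Ȟ^2 = (0 − 0) − 0 = 0, so Ȟ^2 ≅ 0

Ȟ^0(U;F) ≅ Z,  Ȟ^1(U;F) ≅ Z,  Ȟ^2(U;F) ≅ 0


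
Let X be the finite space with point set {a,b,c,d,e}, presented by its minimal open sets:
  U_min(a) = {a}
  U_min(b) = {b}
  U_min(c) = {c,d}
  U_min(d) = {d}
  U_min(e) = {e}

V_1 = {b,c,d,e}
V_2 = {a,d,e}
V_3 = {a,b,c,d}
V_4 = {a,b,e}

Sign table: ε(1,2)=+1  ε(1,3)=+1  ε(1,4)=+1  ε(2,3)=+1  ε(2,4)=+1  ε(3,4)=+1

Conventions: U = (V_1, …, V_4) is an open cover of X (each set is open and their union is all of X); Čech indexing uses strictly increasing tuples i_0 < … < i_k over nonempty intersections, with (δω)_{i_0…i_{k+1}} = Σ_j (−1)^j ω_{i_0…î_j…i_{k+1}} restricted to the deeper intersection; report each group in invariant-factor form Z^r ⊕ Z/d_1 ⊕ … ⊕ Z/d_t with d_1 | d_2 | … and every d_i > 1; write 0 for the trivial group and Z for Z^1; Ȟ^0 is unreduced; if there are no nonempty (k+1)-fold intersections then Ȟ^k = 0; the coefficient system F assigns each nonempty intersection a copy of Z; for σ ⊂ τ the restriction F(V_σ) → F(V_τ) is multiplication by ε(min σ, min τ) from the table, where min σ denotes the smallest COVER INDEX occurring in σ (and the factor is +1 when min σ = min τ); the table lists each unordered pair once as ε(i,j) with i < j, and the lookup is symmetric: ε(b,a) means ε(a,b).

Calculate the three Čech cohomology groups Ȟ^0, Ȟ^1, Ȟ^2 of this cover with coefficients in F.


Ȟ^0 = Z; Ȟ^1 = 0; Ȟ^2 = Z

cover nerve:
  V12={d,e} V13={b,c,d} V14={b,e} V23={a,d} V24={a,e} V34={a,b}
  V123={d} V124={e} V134={b} V234={a}
C dims 4,6,4; δ0: rk 3, SNF 1^3; δ1: rk 3, SNF 1^3
Ȟ^0: (4−3)−0=1 ⇒ Z
Ȟ^1: (6−3)−3=0 ⇒ 0
Ȟ^2: (4−0)−3=1 ⇒ Z


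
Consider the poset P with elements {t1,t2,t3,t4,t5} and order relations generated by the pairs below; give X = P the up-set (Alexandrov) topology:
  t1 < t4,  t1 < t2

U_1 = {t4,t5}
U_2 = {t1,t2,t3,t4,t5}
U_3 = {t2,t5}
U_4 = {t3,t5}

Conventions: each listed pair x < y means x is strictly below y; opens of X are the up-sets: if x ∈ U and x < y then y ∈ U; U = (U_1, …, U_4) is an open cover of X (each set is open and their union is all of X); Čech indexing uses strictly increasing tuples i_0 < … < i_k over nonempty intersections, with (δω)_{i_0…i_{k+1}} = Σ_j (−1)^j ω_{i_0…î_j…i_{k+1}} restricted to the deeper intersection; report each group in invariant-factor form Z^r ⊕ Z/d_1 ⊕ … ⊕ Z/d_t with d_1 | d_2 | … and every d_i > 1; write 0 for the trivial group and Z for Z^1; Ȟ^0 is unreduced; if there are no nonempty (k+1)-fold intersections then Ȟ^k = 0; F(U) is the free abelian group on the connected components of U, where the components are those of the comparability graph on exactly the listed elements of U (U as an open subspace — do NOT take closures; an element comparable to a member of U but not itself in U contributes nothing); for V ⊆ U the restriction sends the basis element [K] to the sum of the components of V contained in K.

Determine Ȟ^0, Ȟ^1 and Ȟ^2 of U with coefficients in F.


Ȟ^0 ≅ Z^3,  Ȟ^1 ≅ 0,  Ȟ^2 ≅ 0

intersection data:
  U12={t4,t5} U13={t5} U14={t5} U23={t2,t5} U24={t3,t5} U34={t5}
  U123={t5} U124={t5} U134={t5} U234={t5}
  U1234={t5}
components per intersection:
  U1: {t4} {t5}
  U2: {t1,t2,t4} {t3} {t5}
  U3: {t2} {t5}
  U4: {t3} {t5}
  U12: {t4} {t5}
  U13: {t5}
  U14: {t5}
  U23: {t2} {t5}
  U24: {t3} {t5}
  U34: {t5}
  U123: {t5}
  U124: {t5}
  U134: {t5}
  U234: {t5}
  U1234: {t5}
C dims 9,9,4,1; δ0: rk 6, SNF 1^6; δ1: rk 3, SNF 1^3; δ2: rk 1, SNF 1^1
Ȟ^0 = (9 − 6) − 0 = 3, so Ȟ^0 ≅ Z^3
Ȟ^1 = (9 − 3) − 6 = 0, so Ȟ^1 ≅ 0
Ȟ^2 = (4 − 1) − 3 = 0, so Ȟ^2 ≅ 0


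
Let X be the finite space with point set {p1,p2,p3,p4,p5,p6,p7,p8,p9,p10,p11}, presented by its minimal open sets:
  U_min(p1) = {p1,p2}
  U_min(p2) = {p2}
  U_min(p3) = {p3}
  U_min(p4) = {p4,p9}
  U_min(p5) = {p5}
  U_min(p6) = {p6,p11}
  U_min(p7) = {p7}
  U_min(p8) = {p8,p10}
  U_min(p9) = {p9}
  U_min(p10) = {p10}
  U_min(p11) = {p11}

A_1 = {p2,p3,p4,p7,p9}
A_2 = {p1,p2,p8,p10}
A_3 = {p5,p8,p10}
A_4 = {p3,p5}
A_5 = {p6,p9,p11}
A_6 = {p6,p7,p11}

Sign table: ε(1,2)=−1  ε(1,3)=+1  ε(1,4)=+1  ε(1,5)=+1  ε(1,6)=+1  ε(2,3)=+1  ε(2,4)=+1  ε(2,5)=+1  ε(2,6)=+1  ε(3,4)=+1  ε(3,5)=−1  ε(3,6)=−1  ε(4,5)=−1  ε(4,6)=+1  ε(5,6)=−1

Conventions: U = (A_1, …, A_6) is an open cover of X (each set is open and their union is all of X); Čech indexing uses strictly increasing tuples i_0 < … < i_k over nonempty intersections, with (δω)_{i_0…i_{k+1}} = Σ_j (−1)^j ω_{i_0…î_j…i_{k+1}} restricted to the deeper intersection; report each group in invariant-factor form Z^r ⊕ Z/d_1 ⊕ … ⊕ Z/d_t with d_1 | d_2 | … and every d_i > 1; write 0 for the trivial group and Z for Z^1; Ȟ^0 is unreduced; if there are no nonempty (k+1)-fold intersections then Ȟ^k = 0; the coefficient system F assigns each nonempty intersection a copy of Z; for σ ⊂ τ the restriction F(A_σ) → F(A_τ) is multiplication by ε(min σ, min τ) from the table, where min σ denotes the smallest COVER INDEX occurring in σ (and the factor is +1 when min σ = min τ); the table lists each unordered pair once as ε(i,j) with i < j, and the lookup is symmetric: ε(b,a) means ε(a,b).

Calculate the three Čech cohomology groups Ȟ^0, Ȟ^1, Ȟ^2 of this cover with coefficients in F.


Ȟ^0(U;F) ≅ 0, Ȟ^1(U;F) ≅ Z ⊕ Z/2 and Ȟ^2(U;F) ≅ 0

nerve simplices:
  A12={p2} A14={p3} A15={p9} A16={p7} A23={p8,p10} A34={p5} A56={p6,p11}
C dims 6,7; δ0: rk 6, SNF 1^5·2
degree 0: 6−6−0 = 0 → Ȟ^0 ≅ 0
degree 1: 7−0−6 = 1 plus torsion [2] → Ȟ^1 ≅ Z ⊕ Z/2
degree 2: 0−0−0 = 0 → Ȟ^2 ≅ 0


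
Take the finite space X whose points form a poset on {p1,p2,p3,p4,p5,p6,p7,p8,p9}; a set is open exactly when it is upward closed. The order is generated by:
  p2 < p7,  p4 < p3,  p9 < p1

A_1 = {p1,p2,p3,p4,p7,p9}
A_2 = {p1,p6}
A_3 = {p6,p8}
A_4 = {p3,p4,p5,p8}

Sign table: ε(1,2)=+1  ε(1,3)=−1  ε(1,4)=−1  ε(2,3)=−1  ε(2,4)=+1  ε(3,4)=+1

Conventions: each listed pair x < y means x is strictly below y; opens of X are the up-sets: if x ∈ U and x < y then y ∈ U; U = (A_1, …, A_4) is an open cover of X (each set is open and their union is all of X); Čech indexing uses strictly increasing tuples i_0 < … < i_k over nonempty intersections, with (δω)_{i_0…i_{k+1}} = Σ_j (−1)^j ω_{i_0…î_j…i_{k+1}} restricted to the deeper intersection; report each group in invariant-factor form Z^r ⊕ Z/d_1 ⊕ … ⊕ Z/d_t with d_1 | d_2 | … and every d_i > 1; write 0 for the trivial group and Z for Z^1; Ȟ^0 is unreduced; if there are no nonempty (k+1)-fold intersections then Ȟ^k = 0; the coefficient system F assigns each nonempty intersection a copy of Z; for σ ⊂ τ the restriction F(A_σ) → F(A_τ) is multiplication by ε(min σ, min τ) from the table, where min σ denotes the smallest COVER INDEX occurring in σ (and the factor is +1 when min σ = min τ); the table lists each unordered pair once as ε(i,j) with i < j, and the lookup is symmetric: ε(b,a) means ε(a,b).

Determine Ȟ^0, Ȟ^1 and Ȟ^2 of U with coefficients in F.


nerve of the cover:
  A12={p1} A14={p3,p4} A23={p6} A34={p8}
C dims 4,4; δ0: rk 3, SNF 1^3
Ȟ^0 = (4 − 3) − 0 = 1, so Ȟ^0 ≅ Z
Ȟ^1 = (4 − 0) − 3 = 1, so Ȟ^1 ≅ Z
Ȟ^2 = (0 − 0) − 0 = 0, so Ȟ^2 ≅ 0

Ȟ^0 = Z, Ȟ^1 = Z, Ȟ^2 = 0


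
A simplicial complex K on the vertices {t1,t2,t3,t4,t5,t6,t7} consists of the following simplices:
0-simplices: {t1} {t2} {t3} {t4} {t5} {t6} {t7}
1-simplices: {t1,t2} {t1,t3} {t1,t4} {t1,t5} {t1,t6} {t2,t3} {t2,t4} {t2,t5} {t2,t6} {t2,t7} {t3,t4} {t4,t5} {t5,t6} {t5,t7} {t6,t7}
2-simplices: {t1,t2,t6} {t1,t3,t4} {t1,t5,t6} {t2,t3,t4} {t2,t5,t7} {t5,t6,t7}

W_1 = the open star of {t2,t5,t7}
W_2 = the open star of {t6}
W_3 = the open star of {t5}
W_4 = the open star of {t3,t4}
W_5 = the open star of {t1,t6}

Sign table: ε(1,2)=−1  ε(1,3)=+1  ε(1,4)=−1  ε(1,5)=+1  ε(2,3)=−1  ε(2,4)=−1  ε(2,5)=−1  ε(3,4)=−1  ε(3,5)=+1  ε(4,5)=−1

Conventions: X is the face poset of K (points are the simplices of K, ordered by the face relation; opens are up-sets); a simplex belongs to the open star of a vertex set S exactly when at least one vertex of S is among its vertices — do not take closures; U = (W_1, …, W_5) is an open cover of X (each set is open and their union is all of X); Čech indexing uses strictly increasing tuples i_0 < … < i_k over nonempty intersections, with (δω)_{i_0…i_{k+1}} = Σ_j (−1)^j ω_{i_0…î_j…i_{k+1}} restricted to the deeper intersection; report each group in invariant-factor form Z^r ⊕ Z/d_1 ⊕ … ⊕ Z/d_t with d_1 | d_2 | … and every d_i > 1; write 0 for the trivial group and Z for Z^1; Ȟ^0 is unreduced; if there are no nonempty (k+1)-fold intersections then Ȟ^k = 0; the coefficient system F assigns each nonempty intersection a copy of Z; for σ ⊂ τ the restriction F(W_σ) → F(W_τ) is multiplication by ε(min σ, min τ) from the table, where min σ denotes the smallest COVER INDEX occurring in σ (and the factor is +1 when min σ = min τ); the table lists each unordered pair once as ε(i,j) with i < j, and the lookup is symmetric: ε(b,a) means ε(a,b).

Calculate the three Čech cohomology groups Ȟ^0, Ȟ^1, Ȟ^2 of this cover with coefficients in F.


intersection data:
  W1={{t2},{t5},{t7},{t1,t2},{t1,t5},{t2,t3},{t2,t4},{t2,t5},{t2,t6},{t2,t7},{t4,t5},{t5,t6},{t5,t7},{t6,t7},{t1,t2,t6},{t1,t5,t6},{t2,t3,t4},{t2,t5,t7},{t5,t6,t7}} W2={{t6},{t1,t6},{t2,t6},{t5,t6},{t6,t7},{t1,t2,t6},{t1,t5,t6},{t5,t6,t7}} W3={{t5},{t1,t5},{t2,t5},{t4,t5},{t5,t6},{t5,t7},{t1,t5,t6},{t2,t5,t7},{t5,t6,t7}} W4={{t3},{t4},{t1,t3},{t1,t4},{t2,t3},{t2,t4},{t3,t4},{t4,t5},{t1,t3,t4},{t2,t3,t4}} W5={{t1},{t6},{t1,t2},{t1,t3},{t1,t4},{t1,t5},{t1,t6},{t2,t6},{t5,t6},{t6,t7},{t1,t2,t6},{t1,t3,t4},{t1,t5,t6},{t5,t6,t7}}
  W12={{t2,t6},{t5,t6},{t6,t7},{t1,t2,t6},{t1,t5,t6},{t5,t6,t7}} W13={{t5},{t1,t5},{t2,t5},{t4,t5},{t5,t6},{t5,t7},{t1,t5,t6},{t2,t5,t7},{t5,t6,t7}} W14={{t2,t3},{t2,t4},{t4,t5},{t2,t3,t4}} W15={{t1,t2},{t1,t5},{t2,t6},{t5,t6},{t6,t7},{t1,t2,t6},{t1,t5,t6},{t5,t6,t7}} W23={{t5,t6},{t1,t5,t6},{t5,t6,t7}} W25={{t6},{t1,t6},{t2,t6},{t5,t6},{t6,t7},{t1,t2,t6},{t1,t5,t6},{t5,t6,t7}} W34={{t4,t5}} W35={{t1,t5},{t5,t6},{t1,t5,t6},{t5,t6,t7}} W45={{t1,t3},{t1,t4},{t1,t3,t4}}
  W123={{t5,t6},{t1,t5,t6},{t5,t6,t7}} W125={{t2,t6},{t5,t6},{t6,t7},{t1,t2,t6},{t1,t5,t6},{t5,t6,t7}} W134={{t4,t5}} W135={{t1,t5},{t5,t6},{t1,t5,t6},{t5,t6,t7}} W235={{t5,t6},{t1,t5,t6},{t5,t6,t7}}
  W1235={{t5,t6},{t1,t5,t6},{t5,t6,t7}}
C dims 5,9,5,1; δ0: rk 4, SNF 1^4; δ1: rk 4, SNF 1^4; δ2: rk 1, SNF 1^1
Ȟ^0 = (5 − 4) − 0 = 1, so Ȟ^0 ≅ Z
Ȟ^1 = (9 − 4) − 4 = 1, so Ȟ^1 ≅ Z
Ȟ^2 = (5 − 1) − 4 = 0, so Ȟ^2 ≅ 0

Ȟ^0 ≅ Z,  Ȟ^1 ≅ Z,  Ȟ^2 ≅ 0


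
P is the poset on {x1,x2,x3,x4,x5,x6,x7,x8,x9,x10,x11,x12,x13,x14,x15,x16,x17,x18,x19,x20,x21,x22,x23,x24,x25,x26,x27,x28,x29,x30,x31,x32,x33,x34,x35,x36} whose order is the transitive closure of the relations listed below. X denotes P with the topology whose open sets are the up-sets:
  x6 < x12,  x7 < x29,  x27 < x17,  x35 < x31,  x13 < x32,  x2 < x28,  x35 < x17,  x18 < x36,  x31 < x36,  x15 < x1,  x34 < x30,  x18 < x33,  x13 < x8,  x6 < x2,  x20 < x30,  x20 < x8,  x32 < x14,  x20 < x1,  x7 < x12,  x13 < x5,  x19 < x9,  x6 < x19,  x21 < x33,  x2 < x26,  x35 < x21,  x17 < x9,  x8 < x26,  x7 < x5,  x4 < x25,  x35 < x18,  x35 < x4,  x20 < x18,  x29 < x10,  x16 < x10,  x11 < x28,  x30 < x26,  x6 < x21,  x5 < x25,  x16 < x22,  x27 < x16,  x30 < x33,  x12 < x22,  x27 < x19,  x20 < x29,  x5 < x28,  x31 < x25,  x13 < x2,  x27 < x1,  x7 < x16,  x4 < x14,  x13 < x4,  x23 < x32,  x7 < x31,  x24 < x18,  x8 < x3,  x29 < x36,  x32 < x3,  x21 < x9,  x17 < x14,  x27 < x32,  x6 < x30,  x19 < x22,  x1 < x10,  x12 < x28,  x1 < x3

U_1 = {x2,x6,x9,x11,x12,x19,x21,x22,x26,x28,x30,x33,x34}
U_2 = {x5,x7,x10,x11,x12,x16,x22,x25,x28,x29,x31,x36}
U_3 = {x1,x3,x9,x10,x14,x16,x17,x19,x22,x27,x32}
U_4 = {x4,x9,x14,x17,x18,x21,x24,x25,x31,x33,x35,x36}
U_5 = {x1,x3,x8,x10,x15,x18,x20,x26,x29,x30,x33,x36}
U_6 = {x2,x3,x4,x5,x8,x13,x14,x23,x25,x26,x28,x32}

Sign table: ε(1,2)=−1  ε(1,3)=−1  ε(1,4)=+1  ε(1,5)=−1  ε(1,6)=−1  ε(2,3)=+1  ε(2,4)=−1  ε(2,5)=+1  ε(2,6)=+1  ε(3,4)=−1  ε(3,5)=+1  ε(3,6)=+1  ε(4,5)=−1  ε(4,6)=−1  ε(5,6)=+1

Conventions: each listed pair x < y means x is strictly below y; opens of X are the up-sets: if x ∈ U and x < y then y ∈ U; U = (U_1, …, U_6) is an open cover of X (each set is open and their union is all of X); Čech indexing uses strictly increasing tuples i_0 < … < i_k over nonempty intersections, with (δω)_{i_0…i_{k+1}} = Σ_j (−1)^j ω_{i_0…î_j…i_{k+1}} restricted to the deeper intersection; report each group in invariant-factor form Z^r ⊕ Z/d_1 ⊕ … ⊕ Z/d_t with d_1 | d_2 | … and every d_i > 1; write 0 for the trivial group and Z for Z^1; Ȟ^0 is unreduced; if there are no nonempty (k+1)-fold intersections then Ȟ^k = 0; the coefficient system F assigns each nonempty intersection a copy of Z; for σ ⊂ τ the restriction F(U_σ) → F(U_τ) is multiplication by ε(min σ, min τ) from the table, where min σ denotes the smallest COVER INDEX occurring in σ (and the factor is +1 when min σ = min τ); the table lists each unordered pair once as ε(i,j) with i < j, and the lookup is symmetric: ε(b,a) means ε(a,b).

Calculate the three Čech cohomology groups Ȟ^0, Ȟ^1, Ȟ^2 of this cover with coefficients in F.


cover nerve:
  U12={x11,x12,x22,x28} U13={x9,x19,x22} U14={x9,x21,x33} U15={x26,x30,x33} U16={x2,x26,x28} U23={x10,x16,x22} U24={x25,x31,x36} U25={x10,x29,x36} U26={x5,x25,x28} U34={x9,x14,x17} U35={x1,x3,x10} U36={x3,x14,x32} U45={x18,x33,x36} U46={x4,x14,x25} U56={x3,x8,x26}
  U123={x22} U126={x28} U134={x9} U145={x33} U156={x26} U235={x10} U245={x36} U246={x25} U346={x14} U356={x3}
C dims 6,15,10; δ0: rk 5, SNF 1^5; δ1: rk 10, SNF 1^9·2
Ȟ^0: (6−5)−0=1 ⇒ Z
Ȟ^1: (15−10)−5=0 ⇒ 0
Ȟ^2: (10−0)−10=0 plus torsion [2] ⇒ Z/2

Ȟ^0 ≅ Z; Ȟ^1 ≅ 0; Ȟ^2 ≅ Z/2


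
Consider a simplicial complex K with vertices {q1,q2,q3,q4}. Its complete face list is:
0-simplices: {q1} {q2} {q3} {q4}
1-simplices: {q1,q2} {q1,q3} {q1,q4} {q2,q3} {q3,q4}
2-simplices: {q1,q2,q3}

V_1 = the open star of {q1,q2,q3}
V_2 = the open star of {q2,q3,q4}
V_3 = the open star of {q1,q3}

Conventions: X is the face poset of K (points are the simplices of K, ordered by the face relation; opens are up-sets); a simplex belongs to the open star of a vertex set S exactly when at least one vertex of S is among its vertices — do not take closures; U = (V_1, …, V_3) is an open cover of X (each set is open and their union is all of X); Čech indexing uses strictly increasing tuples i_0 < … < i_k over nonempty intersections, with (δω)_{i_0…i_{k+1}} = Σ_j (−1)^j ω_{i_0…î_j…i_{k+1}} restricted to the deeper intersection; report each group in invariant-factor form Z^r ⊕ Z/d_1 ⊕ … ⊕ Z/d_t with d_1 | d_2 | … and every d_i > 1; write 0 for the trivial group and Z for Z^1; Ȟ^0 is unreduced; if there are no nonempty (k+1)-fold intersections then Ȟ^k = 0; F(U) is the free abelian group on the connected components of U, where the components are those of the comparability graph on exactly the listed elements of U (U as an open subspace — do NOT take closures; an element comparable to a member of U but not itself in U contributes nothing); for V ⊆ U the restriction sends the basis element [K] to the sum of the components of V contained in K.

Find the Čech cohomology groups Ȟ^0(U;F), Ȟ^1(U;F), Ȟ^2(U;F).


nonempty overlaps:
  V1={{q1},{q2},{q3},{q1,q2},{q1,q3},{q1,q4},{q2,q3},{q3,q4},{q1,q2,q3}} V2={{q2},{q3},{q4},{q1,q2},{q1,q3},{q1,q4},{q2,q3},{q3,q4},{q1,q2,q3}} V3={{q1},{q3},{q1,q2},{q1,q3},{q1,q4},{q2,q3},{q3,q4},{q1,q2,q3}}
  V12={{q2},{q3},{q1,q2},{q1,q3},{q1,q4},{q2,q3},{q3,q4},{q1,q2,q3}} V13={{q1},{q3},{q1,q2},{q1,q3},{q1,q4},{q2,q3},{q3,q4},{q1,q2,q3}} V23={{q3},{q1,q2},{q1,q3},{q1,q4},{q2,q3},{q3,q4},{q1,q2,q3}}
  V123={{q3},{q1,q2},{q1,q3},{q1,q4},{q2,q3},{q3,q4},{q1,q2,q3}}
components per intersection:
  V1: {{q1},{q2},{q3},{q1,q2},{q1,q3},{q1,q4},{q2,q3},{q3,q4},{q1,q2,q3}}
  V2: {{q2},{q3},{q4},{q1,q2},{q1,q3},{q1,q4},{q2,q3},{q3,q4},{q1,q2,q3}}
  V3: {{q1},{q3},{q1,q2},{q1,q3},{q1,q4},{q2,q3},{q3,q4},{q1,q2,q3}}
  V12: {{q2},{q3},{q1,q2},{q1,q3},{q2,q3},{q3,q4},{q1,q2,q3}} {{q1,q4}}
  V13: {{q1},{q3},{q1,q2},{q1,q3},{q1,q4},{q2,q3},{q3,q4},{q1,q2,q3}}
  V23: {{q3},{q1,q2},{q1,q3},{q2,q3},{q3,q4},{q1,q2,q3}} {{q1,q4}}
  V123: {{q3},{q1,q2},{q1,q3},{q2,q3},{q3,q4},{q1,q2,q3}} {{q1,q4}}
C dims 3,5,2; δ0: rk 2, SNF 1^2; δ1: rk 2, SNF 1^2
degree 0: 3−2−0 = 1 → Ȟ^0 ≅ Z
degree 1: 5−2−2 = 1 → Ȟ^1 ≅ Z
degree 2: 2−0−2 = 0 → Ȟ^2 ≅ 0

Ȟ^0(U;F) ≅ Z, Ȟ^1(U;F) ≅ Z, Ȟ^2(U;F) ≅ 0


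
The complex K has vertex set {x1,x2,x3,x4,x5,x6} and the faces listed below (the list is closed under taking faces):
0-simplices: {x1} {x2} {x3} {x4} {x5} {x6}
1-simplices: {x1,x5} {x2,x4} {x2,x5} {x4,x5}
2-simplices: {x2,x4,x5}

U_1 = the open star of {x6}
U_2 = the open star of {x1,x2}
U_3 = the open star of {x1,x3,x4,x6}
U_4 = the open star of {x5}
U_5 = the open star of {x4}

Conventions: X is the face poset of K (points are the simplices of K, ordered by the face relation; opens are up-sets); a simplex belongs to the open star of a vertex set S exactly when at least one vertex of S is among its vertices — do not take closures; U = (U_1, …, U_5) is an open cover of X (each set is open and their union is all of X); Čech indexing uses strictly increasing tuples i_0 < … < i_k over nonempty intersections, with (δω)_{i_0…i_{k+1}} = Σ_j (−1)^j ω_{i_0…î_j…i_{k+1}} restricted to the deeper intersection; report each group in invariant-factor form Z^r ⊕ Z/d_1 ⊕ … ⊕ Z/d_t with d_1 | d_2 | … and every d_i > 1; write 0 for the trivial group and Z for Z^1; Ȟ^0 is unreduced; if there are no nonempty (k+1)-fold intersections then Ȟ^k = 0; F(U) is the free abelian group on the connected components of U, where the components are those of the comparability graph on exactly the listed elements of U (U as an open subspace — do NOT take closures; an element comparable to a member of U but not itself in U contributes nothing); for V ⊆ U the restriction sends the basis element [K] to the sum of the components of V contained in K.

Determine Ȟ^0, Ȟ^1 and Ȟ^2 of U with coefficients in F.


Ȟ^0 ≅ Z^3, Ȟ^1 ≅ 0, Ȟ^2 ≅ 0

nonempty intersections:
  U1={{x6}} U2={{x1},{x2},{x1,x5},{x2,x4},{x2,x5},{x2,x4,x5}} U3={{x1},{x3},{x4},{x6},{x1,x5},{x2,x4},{x4,x5},{x2,x4,x5}} U4={{x5},{x1,x5},{x2,x5},{x4,x5},{x2,x4,x5}} U5={{x4},{x2,x4},{x4,x5},{x2,x4,x5}}
  U13={{x6}} U23={{x1},{x1,x5},{x2,x4},{x2,x4,x5}} U24={{x1,x5},{x2,x5},{x2,x4,x5}} U25={{x2,x4},{x2,x4,x5}} U34={{x1,x5},{x4,x5},{x2,x4,x5}} U35={{x4},{x2,x4},{x4,x5},{x2,x4,x5}} U45={{x4,x5},{x2,x4,x5}}
  U234={{x1,x5},{x2,x4,x5}} U235={{x2,x4},{x2,x4,x5}} U245={{x2,x4,x5}} U345={{x4,x5},{x2,x4,x5}}
  U2345={{x2,x4,x5}}
components per intersection:
  U1: {{x6}}
  U2: {{x1},{x1,x5}} {{x2},{x2,x4},{x2,x5},{x2,x4,x5}}
  U3: {{x1},{x1,x5}} {{x3}} {{x4},{x2,x4},{x4,x5},{x2,x4,x5}} {{x6}}
  U4: {{x5},{x1,x5},{x2,x5},{x4,x5},{x2,x4,x5}}
  U5: {{x4},{x2,x4},{x4,x5},{x2,x4,x5}}
  U13: {{x6}}
  U23: {{x1},{x1,x5}} {{x2,x4},{x2,x4,x5}}
  U24: {{x1,x5}} {{x2,x5},{x2,x4,x5}}
  U25: {{x2,x4},{x2,x4,x5}}
  U34: {{x1,x5}} {{x4,x5},{x2,x4,x5}}
  U35: {{x4},{x2,x4},{x4,x5},{x2,x4,x5}}
  U45: {{x4,x5},{x2,x4,x5}}
  U234: {{x1,x5}} {{x2,x4,x5}}
  U235: {{x2,x4},{x2,x4,x5}}
  U245: {{x2,x4,x5}}
  U345: {{x4,x5},{x2,x4,x5}}
  U2345: {{x2,x4,x5}}
C dims 9,10,5,1; δ0: rk 6, SNF 1^6; δ1: rk 4, SNF 1^4; δ2: rk 1, SNF 1^1
Ȟ^0: (9−6)−0=3 ⇒ Z^3
Ȟ^1: (10−4)−6=0 ⇒ 0
Ȟ^2: (5−1)−4=0 ⇒ 0
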